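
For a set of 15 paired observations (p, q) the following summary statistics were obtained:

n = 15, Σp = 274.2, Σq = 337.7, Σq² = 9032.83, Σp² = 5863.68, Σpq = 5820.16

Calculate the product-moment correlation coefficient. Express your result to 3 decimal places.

-0.320

r = (nΣpq − ΣpΣq) / √[(nΣp² − (Σp)²)(nΣq² − (Σq)²)]
Numerator: 15×5820.16 − 274.2×337.7 = -5294.94
Denominator: √[(87955.2 − 75185.64)(135492.45 − 114041.29)] = √[12769.56 × 21451.16] = 16550.5853
r = -5294.94 / 16550.5853 ≈ -0.320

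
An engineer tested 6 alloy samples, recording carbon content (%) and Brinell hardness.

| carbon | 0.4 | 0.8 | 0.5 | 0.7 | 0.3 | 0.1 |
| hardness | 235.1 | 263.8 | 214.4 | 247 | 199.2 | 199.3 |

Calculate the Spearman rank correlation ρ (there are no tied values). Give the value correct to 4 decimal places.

Rank carbon: 3, 6, 4, 5, 2, 1
Rank hardness: 4, 6, 3, 5, 1, 2
d = rank(carbon) − rank(hardness): -1, 0, 1, 0, 1, -1; Σd² = 4
ρ = 1 − 6Σd² / [n(n²−1)] = 1 − 6×4 / (6×35) = 1 − 24/210 ≈ 0.8857

0.8857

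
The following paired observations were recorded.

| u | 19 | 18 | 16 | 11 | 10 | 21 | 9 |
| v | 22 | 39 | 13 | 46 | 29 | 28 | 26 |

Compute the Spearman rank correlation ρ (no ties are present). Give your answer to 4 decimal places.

Rank u: 6, 5, 4, 3, 2, 7, 1
Rank v: 2, 6, 1, 7, 5, 4, 3
d = rank(u) − rank(v): 4, -1, 3, -4, -3, 3, -2; Σd² = 64
ρ = 1 − 6Σd² / [n(n²−1)] = 1 − 6×64 / (7×48) = 1 − 384/336 ≈ -0.1429

-0.1429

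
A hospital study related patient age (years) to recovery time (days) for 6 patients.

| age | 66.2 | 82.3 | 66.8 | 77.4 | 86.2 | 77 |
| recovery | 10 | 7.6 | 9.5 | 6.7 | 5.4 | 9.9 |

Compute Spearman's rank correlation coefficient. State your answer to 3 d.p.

Rank age: 1, 5, 2, 4, 6, 3
Rank recovery: 6, 3, 4, 2, 1, 5
d = rank(age) − rank(recovery): -5, 2, -2, 2, 5, -2; Σd² = 66
ρ = 1 − 6Σd² / [n(n²−1)] = 1 − 6×66 / (6×35) = 1 − 396/210 ≈ -0.886

-0.886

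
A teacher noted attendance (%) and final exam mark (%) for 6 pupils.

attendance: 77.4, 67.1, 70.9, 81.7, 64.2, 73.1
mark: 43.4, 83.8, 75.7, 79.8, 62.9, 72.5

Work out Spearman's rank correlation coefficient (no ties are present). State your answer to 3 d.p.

-0.029

Rank attendance: 5, 2, 3, 6, 1, 4
Rank mark: 1, 6, 4, 5, 2, 3
d = rank(attendance) − rank(mark): 4, -4, -1, 1, -1, 1; Σd² = 36
ρ = 1 − 6Σd² / [n(n²−1)] = 1 − 6×36 / (6×35) = 1 − 216/210 ≈ -0.029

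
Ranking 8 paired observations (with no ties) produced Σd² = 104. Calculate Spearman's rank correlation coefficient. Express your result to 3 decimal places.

-0.238

ρ = 1 − 6Σd² / [n(n²−1)] = 1 − 6×104 / (8×63)
  = 1 − 624/504 = 1 − 1.2381 ≈ -0.238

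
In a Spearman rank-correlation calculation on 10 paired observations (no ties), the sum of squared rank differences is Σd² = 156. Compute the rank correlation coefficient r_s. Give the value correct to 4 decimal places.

ρ = 1 − 6Σd² / [n(n²−1)] = 1 − 6×156 / (10×99)
  = 1 − 936/990 = 1 − 0.94545 ≈ 0.0545

0.0545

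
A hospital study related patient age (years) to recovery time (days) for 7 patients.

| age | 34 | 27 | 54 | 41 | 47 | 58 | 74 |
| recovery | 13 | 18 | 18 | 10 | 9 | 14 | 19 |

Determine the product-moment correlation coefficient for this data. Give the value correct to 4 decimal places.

0.3068

n = 7, Σx = 335, Σy = 101, Σx² = 17531, Σy² = 1555, Σxy = 4951
nΣxy − ΣxΣy = 34657 − 33835 = 822
nΣx² − (Σx)² = 122717 − 112225 = 10492; nΣy² − (Σy)² = 10885 − 10201 = 684
r = 822 / √(10492 × 684) = 822 / 2678.9043 ≈ 0.3068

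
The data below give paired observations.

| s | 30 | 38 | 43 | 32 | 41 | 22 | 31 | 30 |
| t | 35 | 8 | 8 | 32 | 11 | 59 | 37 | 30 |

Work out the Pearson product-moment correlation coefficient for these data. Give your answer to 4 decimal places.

n = 8, Σs = 267, Σt = 220, Σs² = 9243, Σt² = 8248, Σst = 6518
nΣst − ΣsΣt = 52144 − 58740 = -6596
nΣs² − (Σs)² = 73944 − 71289 = 2655; nΣt² − (Σt)² = 65984 − 48400 = 17584
r = -6596 / √(2655 × 17584) = -6596 / 6832.6803 ≈ -0.9654

-0.9654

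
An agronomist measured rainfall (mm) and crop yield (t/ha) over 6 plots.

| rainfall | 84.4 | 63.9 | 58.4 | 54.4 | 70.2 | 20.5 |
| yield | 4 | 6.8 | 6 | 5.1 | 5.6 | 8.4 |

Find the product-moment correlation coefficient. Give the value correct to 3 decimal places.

-0.864

n = 6, Σx = 351.8, Σy = 35.9, Σx² = 22924.78, Σy² = 226.17, Σxy = 1965.28
nΣxy − ΣxΣy = 11791.68 − 12629.62 = -837.94
nΣx² − (Σx)² = 137548.68 − 123763.24 = 13785.44; nΣy² − (Σy)² = 1357.02 − 1288.81 = 68.21
r = -837.94 / √(13785.44 × 68.21) = -837.94 / 969.6932 ≈ -0.864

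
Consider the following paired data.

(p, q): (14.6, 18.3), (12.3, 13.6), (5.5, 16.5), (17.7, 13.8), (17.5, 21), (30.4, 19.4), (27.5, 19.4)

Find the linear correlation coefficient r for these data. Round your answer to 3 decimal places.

0.489

n = 7, Σp = 125.5, Σq = 122, Σp² = 2694.65, Σq² = 2176.26, Σpq = 2260.23
nΣpq − ΣpΣq = 15821.61 − 15311 = 510.61
nΣp² − (Σp)² = 18862.55 − 15750.25 = 3112.3; nΣq² − (Σq)² = 15233.82 − 14884 = 349.82
r = 510.61 / √(3112.3 × 349.82) = 510.61 / 1043.4293 ≈ 0.489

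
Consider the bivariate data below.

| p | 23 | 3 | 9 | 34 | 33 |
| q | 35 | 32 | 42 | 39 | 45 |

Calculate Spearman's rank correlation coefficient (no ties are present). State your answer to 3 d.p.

Rank p: 3, 1, 2, 5, 4
Rank q: 2, 1, 4, 3, 5
d = rank(p) − rank(q): 1, 0, -2, 2, -1; Σd² = 10
ρ = 1 − 6Σd² / [n(n²−1)] = 1 − 6×10 / (5×24) = 1 − 60/120 ≈ 0.500

0.500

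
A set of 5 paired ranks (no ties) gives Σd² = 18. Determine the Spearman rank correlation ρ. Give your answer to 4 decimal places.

0.1000

ρ = 1 − 6Σd² / [n(n²−1)] = 1 − 6×18 / (5×24)
  = 1 − 108/120 = 1 − 0.90000 ≈ 0.1000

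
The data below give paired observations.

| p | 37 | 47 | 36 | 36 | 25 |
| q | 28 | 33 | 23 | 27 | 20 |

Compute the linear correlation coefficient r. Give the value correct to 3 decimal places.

0.935

n = 5, Σp = 181, Σq = 131, Σp² = 6795, Σq² = 3531, Σpq = 4887
nΣpq − ΣpΣq = 24435 − 23711 = 724
nΣp² − (Σp)² = 33975 − 32761 = 1214; nΣq² − (Σq)² = 17655 − 17161 = 494
r = 724 / √(1214 × 494) = 724 / 774.4133 ≈ 0.935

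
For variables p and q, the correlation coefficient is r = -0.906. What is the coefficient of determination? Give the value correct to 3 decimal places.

r² = (-0.906)² = 0.821

0.821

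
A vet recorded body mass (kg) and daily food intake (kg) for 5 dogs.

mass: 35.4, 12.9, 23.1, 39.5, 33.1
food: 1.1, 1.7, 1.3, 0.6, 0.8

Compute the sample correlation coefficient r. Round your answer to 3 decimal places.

n = 5, Σx = 144, Σy = 5.5, Σx² = 4609.04, Σy² = 6.79, Σxy = 141.08
nΣxy − ΣxΣy = 705.4 − 792 = -86.6
nΣx² − (Σx)² = 23045.2 − 20736 = 2309.2; nΣy² − (Σy)² = 33.95 − 30.25 = 3.7
r = -86.6 / √(2309.2 × 3.7) = -86.6 / 92.4340 ≈ -0.937

-0.937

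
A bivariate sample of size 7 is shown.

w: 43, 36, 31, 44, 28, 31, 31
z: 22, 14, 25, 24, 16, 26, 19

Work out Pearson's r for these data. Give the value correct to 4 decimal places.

n = 7, Σw = 244, Σz = 146, Σw² = 8748, Σz² = 3174, Σwz = 5124
nΣwz − ΣwΣz = 35868 − 35624 = 244
nΣw² − (Σw)² = 61236 − 59536 = 1700; nΣz² − (Σz)² = 22218 − 21316 = 902
r = 244 / √(1700 × 902) = 244 / 1238.3053 ≈ 0.1970

0.1970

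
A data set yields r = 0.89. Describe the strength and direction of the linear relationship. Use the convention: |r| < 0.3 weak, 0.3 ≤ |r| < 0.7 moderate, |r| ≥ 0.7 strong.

strong positive

r = 0.89 > 0 so the relationship is positive.
|r| = 0.89, which falls in the strong range.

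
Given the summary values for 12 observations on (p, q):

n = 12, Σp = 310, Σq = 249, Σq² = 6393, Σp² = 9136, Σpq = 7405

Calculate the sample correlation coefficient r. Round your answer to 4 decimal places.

r = (nΣpq − ΣpΣq) / √[(nΣp² − (Σp)²)(nΣq² − (Σq)²)]
Numerator: 12×7405 − 310×249 = 11670
Denominator: √[(109632 − 96100)(76716 − 62001)] = √[13532 × 14715] = 14111.1084
r = 11670 / 14111.1084 ≈ 0.8270

0.8270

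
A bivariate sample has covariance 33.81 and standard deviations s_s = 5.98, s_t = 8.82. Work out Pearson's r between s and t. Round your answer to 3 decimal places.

0.641

r = Cov(s,t) / (s_s · s_t) = 33.81 / (5.98 × 8.82)
  = 33.81 / 52.7436 ≈ 0.641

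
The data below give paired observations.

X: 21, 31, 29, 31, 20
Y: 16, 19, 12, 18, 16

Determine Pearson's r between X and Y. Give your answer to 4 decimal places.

n = 5, ΣX = 132, ΣY = 81, ΣX² = 3604, ΣY² = 1341, ΣXY = 2151
nΣXY − ΣXΣY = 10755 − 10692 = 63
nΣX² − (ΣX)² = 18020 − 17424 = 596; nΣY² − (ΣY)² = 6705 − 6561 = 144
r = 63 / √(596 × 144) = 63 / 292.9573 ≈ 0.2150

0.2150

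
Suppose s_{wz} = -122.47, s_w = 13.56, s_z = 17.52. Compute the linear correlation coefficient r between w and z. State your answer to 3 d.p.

r = Cov(w,z) / (s_w · s_z) = -122.47 / (13.56 × 17.52)
  = -122.47 / 237.5712 ≈ -0.516

-0.516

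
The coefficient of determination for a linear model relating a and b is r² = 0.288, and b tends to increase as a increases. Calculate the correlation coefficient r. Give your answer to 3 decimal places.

|r| = √0.288 = 0.537
The association is positive, so r = 0.537.

0.537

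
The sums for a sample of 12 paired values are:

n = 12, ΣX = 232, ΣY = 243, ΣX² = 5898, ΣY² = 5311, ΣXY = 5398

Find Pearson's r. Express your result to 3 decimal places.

0.943

r = (nΣXY − ΣXΣY) / √[(nΣX² − (ΣX)²)(nΣY² − (ΣY)²)]
Numerator: 12×5398 − 232×243 = 8400
Denominator: √[(70776 − 53824)(63732 − 59049)] = √[16952 × 4683] = 8909.8943
r = 8400 / 8909.8943 ≈ 0.943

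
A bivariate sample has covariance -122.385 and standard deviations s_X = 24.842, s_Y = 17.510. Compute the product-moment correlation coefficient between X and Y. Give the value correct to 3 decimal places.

-0.281

r = Cov(X,Y) / (s_X · s_Y) = -122.385 / (24.842 × 17.510)
  = -122.385 / 434.9834 ≈ -0.281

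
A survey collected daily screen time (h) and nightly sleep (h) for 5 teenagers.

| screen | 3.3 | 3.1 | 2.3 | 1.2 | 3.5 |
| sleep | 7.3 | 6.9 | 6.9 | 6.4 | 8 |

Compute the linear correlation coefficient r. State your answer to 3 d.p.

0.840

n = 5, Σx = 13.4, Σy = 35.5, Σx² = 39.48, Σy² = 253.47, Σxy = 97.03
nΣxy − ΣxΣy = 485.15 − 475.7 = 9.45
nΣx² − (Σx)² = 197.4 − 179.56 = 17.84; nΣy² − (Σy)² = 1267.35 − 1260.25 = 7.1
r = 9.45 / √(17.84 × 7.1) = 9.45 / 11.2545 ≈ 0.840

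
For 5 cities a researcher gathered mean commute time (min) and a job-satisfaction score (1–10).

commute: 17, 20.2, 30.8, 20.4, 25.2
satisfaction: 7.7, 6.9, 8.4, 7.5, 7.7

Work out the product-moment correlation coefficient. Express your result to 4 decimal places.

0.7042

n = 5, Σx = 113.6, Σy = 38.2, Σx² = 2696.88, Σy² = 293, Σxy = 876.04
nΣxy − ΣxΣy = 4380.2 − 4339.52 = 40.68
nΣx² − (Σx)² = 13484.4 − 12904.96 = 579.44; nΣy² − (Σy)² = 1465 − 1459.24 = 5.76
r = 40.68 / √(579.44 × 5.76) = 40.68 / 57.7717 ≈ 0.7042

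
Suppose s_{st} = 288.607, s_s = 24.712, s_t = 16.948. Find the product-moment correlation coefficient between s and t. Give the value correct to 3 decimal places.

r = Cov(s,t) / (s_s · s_t) = 288.607 / (24.712 × 16.948)
  = 288.607 / 418.8190 ≈ 0.689

0.689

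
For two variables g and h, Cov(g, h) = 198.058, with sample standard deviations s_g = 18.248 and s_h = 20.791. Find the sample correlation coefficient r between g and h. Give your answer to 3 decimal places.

0.522

r = Cov(g,h) / (s_g · s_h) = 198.058 / (18.248 × 20.791)
  = 198.058 / 379.3942 ≈ 0.522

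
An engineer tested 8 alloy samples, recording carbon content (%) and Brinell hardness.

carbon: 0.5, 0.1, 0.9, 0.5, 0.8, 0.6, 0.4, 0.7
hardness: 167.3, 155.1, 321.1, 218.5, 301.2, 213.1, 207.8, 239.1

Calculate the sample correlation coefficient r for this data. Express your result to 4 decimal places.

n = 8, Σx = 4.5, Σy = 1823.2, Σx² = 2.97, Σy² = 439375.46, Σxy = 1116.71
nΣxy − ΣxΣy = 8933.68 − 8204.4 = 729.28
nΣx² − (Σx)² = 23.76 − 20.25 = 3.51; nΣy² − (Σy)² = 3515003.68 − 3324058.24 = 190945.44
r = 729.28 / √(3.51 × 190945.44) = 729.28 / 818.6687 ≈ 0.8908

0.8908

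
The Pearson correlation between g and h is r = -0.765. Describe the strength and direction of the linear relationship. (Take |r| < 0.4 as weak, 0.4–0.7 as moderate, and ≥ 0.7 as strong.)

r = -0.765 < 0 so the relationship is negative.
|r| = 0.765, which falls in the strong range.

strong negative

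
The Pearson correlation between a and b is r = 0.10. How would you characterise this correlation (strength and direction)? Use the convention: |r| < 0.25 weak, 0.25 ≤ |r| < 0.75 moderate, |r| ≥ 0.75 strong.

r = 0.10 > 0 so the relationship is positive.
|r| = 0.10, which falls in the weak range.

weak positive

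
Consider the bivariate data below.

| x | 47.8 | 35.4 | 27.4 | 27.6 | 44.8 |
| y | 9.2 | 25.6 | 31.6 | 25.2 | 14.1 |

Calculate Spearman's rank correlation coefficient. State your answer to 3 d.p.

-0.900

Rank x: 5, 3, 1, 2, 4
Rank y: 1, 4, 5, 3, 2
d = rank(x) − rank(y): 4, -1, -4, -1, 2; Σd² = 38
ρ = 1 − 6Σd² / [n(n²−1)] = 1 − 6×38 / (5×24) = 1 − 228/120 ≈ -0.900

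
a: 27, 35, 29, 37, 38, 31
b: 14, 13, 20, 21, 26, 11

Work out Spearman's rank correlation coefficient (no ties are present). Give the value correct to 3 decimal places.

0.543

Rank a: 1, 4, 2, 5, 6, 3
Rank b: 3, 2, 4, 5, 6, 1
d = rank(a) − rank(b): -2, 2, -2, 0, 0, 2; Σd² = 16
ρ = 1 − 6Σd² / [n(n²−1)] = 1 − 6×16 / (6×35) = 1 − 96/210 ≈ 0.543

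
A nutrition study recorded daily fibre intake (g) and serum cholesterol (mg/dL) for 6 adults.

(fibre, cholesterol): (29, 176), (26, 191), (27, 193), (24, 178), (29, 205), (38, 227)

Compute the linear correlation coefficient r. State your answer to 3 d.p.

0.842

n = 6, Σx = 173, Σy = 1170, Σx² = 5107, Σy² = 229944, Σxy = 34124
nΣxy − ΣxΣy = 204744 − 202410 = 2334
nΣx² − (Σx)² = 30642 − 29929 = 713; nΣy² − (Σy)² = 1379664 − 1368900 = 10764
r = 2334 / √(713 × 10764) = 2334 / 2770.3307 ≈ 0.842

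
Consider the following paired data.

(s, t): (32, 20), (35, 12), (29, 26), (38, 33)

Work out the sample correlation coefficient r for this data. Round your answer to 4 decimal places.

n = 4, Σs = 134, Σt = 91, Σs² = 4534, Σt² = 2309, Σst = 3068
nΣst − ΣsΣt = 12272 − 12194 = 78
nΣs² − (Σs)² = 18136 − 17956 = 180; nΣt² − (Σt)² = 9236 − 8281 = 955
r = 78 / √(180 × 955) = 78 / 414.6082 ≈ 0.1881

0.1881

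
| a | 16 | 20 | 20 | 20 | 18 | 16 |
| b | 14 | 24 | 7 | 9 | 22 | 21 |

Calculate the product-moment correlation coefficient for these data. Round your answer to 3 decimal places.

n = 6, Σa = 110, Σb = 97, Σa² = 2036, Σb² = 1827, Σab = 1756
nΣab − ΣaΣb = 10536 − 10670 = -134
nΣa² − (Σa)² = 12216 − 12100 = 116; nΣb² − (Σb)² = 10962 − 9409 = 1553
r = -134 / √(116 × 1553) = -134 / 424.4385 ≈ -0.316

-0.316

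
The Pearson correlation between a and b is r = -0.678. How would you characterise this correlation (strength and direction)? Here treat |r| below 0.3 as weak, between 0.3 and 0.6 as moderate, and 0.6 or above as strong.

r = -0.678 < 0 so the relationship is negative.
|r| = 0.678, which falls in the strong range.

strong negative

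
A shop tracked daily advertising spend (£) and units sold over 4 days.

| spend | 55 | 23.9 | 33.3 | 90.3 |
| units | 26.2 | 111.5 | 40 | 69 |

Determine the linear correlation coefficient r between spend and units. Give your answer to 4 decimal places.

n = 4, Σx = 202.5, Σy = 246.7, Σx² = 12859.19, Σy² = 19479.69, Σxy = 11668.55
nΣxy − ΣxΣy = 46674.2 − 49956.75 = -3282.55
nΣx² − (Σx)² = 51436.76 − 41006.25 = 10430.51; nΣy² − (Σy)² = 77918.76 − 60860.89 = 17057.87
r = -3282.55 / √(10430.51 × 17057.87) = -3282.55 / 13338.7512 ≈ -0.2461

-0.2461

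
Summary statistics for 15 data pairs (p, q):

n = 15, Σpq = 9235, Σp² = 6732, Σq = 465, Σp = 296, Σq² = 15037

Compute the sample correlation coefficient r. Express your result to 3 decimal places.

0.079

r = (nΣpq − ΣpΣq) / √[(nΣp² − (Σp)²)(nΣq² − (Σq)²)]
Numerator: 15×9235 − 296×465 = 885
Denominator: √[(100980 − 87616)(225555 − 216225)] = √[13364 × 9330] = 11166.2939
r = 885 / 11166.2939 ≈ 0.079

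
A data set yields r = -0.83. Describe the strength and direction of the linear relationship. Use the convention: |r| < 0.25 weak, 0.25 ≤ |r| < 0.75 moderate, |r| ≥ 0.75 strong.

r = -0.83 < 0 so the relationship is negative.
|r| = 0.83, which falls in the strong range.

strong negative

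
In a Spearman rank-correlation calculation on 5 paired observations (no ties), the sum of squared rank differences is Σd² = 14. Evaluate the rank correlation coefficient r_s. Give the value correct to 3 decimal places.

ρ = 1 − 6Σd² / [n(n²−1)] = 1 − 6×14 / (5×24)
  = 1 − 84/120 = 1 − 0.7000 ≈ 0.300

0.300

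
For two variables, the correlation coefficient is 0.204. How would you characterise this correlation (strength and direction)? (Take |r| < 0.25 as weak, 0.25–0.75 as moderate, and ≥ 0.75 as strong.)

r = 0.204 > 0 so the relationship is positive.
|r| = 0.204, which falls in the weak range.

weak positive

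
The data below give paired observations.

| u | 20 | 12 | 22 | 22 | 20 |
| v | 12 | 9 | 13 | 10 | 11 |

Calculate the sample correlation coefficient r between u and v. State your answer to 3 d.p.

n = 5, Σu = 96, Σv = 55, Σu² = 1912, Σv² = 615, Σuv = 1074
nΣuv − ΣuΣv = 5370 − 5280 = 90
nΣu² − (Σu)² = 9560 − 9216 = 344; nΣv² − (Σv)² = 3075 − 3025 = 50
r = 90 / √(344 × 50) = 90 / 131.1488 ≈ 0.686

0.686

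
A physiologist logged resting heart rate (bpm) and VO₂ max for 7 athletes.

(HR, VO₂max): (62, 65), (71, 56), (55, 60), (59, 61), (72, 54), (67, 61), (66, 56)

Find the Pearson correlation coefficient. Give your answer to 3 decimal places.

-0.642

n = 7, Σx = 452, Σy = 413, Σx² = 29420, Σy² = 24455, Σxy = 26576
nΣxy − ΣxΣy = 186032 − 186676 = -644
nΣx² − (Σx)² = 205940 − 204304 = 1636; nΣy² − (Σy)² = 171185 − 170569 = 616
r = -644 / √(1636 × 616) = -644 / 1003.8805 ≈ -0.642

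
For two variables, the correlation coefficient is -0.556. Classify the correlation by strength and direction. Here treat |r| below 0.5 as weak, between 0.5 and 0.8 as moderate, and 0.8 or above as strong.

r = -0.556 < 0 so the relationship is negative.
|r| = 0.556, which falls in the moderate range.

moderate negative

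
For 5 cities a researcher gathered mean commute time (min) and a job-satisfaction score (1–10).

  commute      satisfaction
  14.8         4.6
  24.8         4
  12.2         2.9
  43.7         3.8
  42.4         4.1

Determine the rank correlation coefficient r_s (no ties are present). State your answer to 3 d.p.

Rank commute: 2, 3, 1, 5, 4
Rank satisfaction: 5, 3, 1, 2, 4
d = rank(commute) − rank(satisfaction): -3, 0, 0, 3, 0; Σd² = 18
ρ = 1 − 6Σd² / [n(n²−1)] = 1 − 6×18 / (5×24) = 1 − 108/120 ≈ 0.100

0.100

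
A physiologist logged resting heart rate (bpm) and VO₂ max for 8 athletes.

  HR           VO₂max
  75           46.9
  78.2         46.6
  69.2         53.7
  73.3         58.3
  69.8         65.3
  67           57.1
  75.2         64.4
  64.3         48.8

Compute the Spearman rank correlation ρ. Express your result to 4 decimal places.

Rank HR: 6, 8, 3, 5, 4, 2, 7, 1
Rank VO₂max: 2, 1, 4, 6, 8, 5, 7, 3
d = rank(HR) − rank(VO₂max): 4, 7, -1, -1, -4, -3, 0, -2; Σd² = 96
ρ = 1 − 6Σd² / [n(n²−1)] = 1 − 6×96 / (8×63) = 1 − 576/504 ≈ -0.1429

-0.1429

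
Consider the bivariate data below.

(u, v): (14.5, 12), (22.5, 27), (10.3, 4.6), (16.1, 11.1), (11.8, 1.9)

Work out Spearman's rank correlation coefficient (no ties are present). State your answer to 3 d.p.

Rank u: 3, 5, 1, 4, 2
Rank v: 4, 5, 2, 3, 1
d = rank(u) − rank(v): -1, 0, -1, 1, 1; Σd² = 4
ρ = 1 − 6Σd² / [n(n²−1)] = 1 − 6×4 / (5×24) = 1 − 24/120 ≈ 0.800

0.800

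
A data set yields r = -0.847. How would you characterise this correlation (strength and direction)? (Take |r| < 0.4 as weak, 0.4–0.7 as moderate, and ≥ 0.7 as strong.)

strong negative

r = -0.847 < 0 so the relationship is negative.
|r| = 0.847, which falls in the strong range.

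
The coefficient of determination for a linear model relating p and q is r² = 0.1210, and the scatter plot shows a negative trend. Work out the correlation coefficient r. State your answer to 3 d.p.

-0.348

|r| = √0.1210 = 0.348
The association is negative, so r = −0.348.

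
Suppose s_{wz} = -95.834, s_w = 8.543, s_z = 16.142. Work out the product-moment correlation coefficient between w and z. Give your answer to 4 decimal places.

-0.6949

r = Cov(w,z) / (s_w · s_z) = -95.834 / (8.543 × 16.142)
  = -95.834 / 137.9011 ≈ -0.6949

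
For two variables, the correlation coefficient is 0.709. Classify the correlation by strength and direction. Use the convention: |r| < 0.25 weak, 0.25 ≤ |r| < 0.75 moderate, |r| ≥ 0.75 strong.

r = 0.709 > 0 so the relationship is positive.
|r| = 0.709, which falls in the moderate range.

moderate positive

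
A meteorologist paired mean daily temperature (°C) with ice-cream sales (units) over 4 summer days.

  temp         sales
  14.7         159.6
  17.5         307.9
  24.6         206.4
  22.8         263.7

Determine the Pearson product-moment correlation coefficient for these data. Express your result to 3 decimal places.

n = 4, Σx = 79.6, Σy = 937.6, Σx² = 1647.34, Σy² = 232413.22, Σxy = 18824.17
nΣxy − ΣxΣy = 75296.68 − 74632.96 = 663.72
nΣx² − (Σx)² = 6589.36 − 6336.16 = 253.2; nΣy² − (Σy)² = 929652.88 − 879093.76 = 50559.12
r = 663.72 / √(253.2 × 50559.12) = 663.72 / 3577.9281 ≈ 0.186

0.186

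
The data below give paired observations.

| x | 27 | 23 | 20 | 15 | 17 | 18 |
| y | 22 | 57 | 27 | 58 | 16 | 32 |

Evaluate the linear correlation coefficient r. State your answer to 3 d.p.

-0.196

n = 6, Σx = 120, Σy = 212, Σx² = 2496, Σy² = 9106, Σxy = 4163
nΣxy − ΣxΣy = 24978 − 25440 = -462
nΣx² − (Σx)² = 14976 − 14400 = 576; nΣy² − (Σy)² = 54636 − 44944 = 9692
r = -462 / √(576 × 9692) = -462 / 2362.7509 ≈ -0.196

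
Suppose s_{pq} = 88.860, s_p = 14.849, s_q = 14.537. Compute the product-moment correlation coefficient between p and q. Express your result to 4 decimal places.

r = Cov(p,q) / (s_p · s_q) = 88.860 / (14.849 × 14.537)
  = 88.860 / 215.8599 ≈ 0.4117

0.4117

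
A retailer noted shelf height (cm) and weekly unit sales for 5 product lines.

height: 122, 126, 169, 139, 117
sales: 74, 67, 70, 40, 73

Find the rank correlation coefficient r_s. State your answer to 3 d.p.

Rank height: 2, 3, 5, 4, 1
Rank sales: 5, 2, 3, 1, 4
d = rank(height) − rank(sales): -3, 1, 2, 3, -3; Σd² = 32
ρ = 1 − 6Σd² / [n(n²−1)] = 1 − 6×32 / (5×24) = 1 − 192/120 ≈ -0.600

-0.600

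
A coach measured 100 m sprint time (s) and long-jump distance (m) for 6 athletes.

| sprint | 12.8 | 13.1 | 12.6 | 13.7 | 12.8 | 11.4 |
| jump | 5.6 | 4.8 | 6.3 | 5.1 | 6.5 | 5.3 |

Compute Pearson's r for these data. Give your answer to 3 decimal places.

-0.160

n = 6, Σx = 76.4, Σy = 33.6, Σx² = 975.7, Σy² = 190.44, Σxy = 427.43
nΣxy − ΣxΣy = 2564.58 − 2567.04 = -2.46
nΣx² − (Σx)² = 5854.2 − 5836.96 = 17.24; nΣy² − (Σy)² = 1142.64 − 1128.96 = 13.68
r = -2.46 / √(17.24 × 13.68) = -2.46 / 15.3572 ≈ -0.160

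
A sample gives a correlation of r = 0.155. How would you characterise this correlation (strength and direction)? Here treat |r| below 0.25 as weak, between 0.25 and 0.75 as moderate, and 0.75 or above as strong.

r = 0.155 > 0 so the relationship is positive.
|r| = 0.155, which falls in the weak range.

weak positive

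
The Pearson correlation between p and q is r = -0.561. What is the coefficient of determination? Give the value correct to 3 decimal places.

r² = (-0.561)² = 0.315

0.315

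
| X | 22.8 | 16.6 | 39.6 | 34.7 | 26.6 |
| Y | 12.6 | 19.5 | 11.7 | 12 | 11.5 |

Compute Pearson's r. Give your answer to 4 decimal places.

n = 5, ΣX = 140.3, ΣY = 67.3, ΣX² = 4275.21, ΣY² = 952.15, ΣXY = 1796.6
nΣXY − ΣXΣY = 8983 − 9442.19 = -459.19
nΣX² − (ΣX)² = 21376.05 − 19684.09 = 1691.96; nΣY² − (ΣY)² = 4760.75 − 4529.29 = 231.46
r = -459.19 / √(1691.96 × 231.46) = -459.19 / 625.7963 ≈ -0.7338

-0.7338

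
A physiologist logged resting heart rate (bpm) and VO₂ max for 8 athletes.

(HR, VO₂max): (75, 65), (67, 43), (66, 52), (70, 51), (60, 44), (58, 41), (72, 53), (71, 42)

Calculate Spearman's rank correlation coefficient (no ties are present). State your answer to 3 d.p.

0.643

Rank HR: 8, 4, 3, 5, 2, 1, 7, 6
Rank VO₂max: 8, 3, 6, 5, 4, 1, 7, 2
d = rank(HR) − rank(VO₂max): 0, 1, -3, 0, -2, 0, 0, 4; Σd² = 30
ρ = 1 − 6Σd² / [n(n²−1)] = 1 − 6×30 / (8×63) = 1 − 180/504 ≈ 0.643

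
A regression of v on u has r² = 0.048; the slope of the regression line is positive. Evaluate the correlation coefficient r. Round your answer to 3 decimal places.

|r| = √0.048 = 0.219
The association is positive, so r = 0.219.

0.219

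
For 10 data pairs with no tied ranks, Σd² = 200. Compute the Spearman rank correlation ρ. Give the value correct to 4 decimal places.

-0.2121

ρ = 1 − 6Σd² / [n(n²−1)] = 1 − 6×200 / (10×99)
  = 1 − 1200/990 = 1 − 1.21212 ≈ -0.2121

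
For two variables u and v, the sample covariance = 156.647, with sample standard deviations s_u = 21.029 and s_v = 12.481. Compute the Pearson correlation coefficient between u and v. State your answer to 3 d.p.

0.597

r = Cov(u,v) / (s_u · s_v) = 156.647 / (21.029 × 12.481)
  = 156.647 / 262.4629 ≈ 0.597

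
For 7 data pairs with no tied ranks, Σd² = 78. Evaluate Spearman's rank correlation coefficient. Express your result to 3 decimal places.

ρ = 1 − 6Σd² / [n(n²−1)] = 1 − 6×78 / (7×48)
  = 1 − 468/336 = 1 − 1.3929 ≈ -0.393

-0.393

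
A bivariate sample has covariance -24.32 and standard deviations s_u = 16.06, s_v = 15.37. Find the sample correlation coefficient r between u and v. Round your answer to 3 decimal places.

r = Cov(u,v) / (s_u · s_v) = -24.32 / (16.06 × 15.37)
  = -24.32 / 246.8422 ≈ -0.099

-0.099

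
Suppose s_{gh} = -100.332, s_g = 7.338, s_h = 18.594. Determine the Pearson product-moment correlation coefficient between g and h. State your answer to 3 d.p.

r = Cov(g,h) / (s_g · s_h) = -100.332 / (7.338 × 18.594)
  = -100.332 / 136.4428 ≈ -0.735

-0.735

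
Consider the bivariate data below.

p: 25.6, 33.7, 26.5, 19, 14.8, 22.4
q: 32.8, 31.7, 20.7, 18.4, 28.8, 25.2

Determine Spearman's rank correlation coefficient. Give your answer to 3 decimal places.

0.314

Rank p: 4, 6, 5, 2, 1, 3
Rank q: 6, 5, 2, 1, 4, 3
d = rank(p) − rank(q): -2, 1, 3, 1, -3, 0; Σd² = 24
ρ = 1 − 6Σd² / [n(n²−1)] = 1 − 6×24 / (6×35) = 1 − 144/210 ≈ 0.314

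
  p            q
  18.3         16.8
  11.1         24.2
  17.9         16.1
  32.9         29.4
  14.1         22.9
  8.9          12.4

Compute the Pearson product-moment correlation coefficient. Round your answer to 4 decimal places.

0.6341

n = 6, Σp = 103.2, Σq = 121.8, Σp² = 2138.94, Σq² = 2669.62, Σpq = 2264.76
nΣpq − ΣpΣq = 13588.56 − 12569.76 = 1018.8
nΣp² − (Σp)² = 12833.64 − 10650.24 = 2183.4; nΣq² − (Σq)² = 16017.72 − 14835.24 = 1182.48
r = 1018.8 / √(2183.4 × 1182.48) = 1018.8 / 1606.8064 ≈ 0.6341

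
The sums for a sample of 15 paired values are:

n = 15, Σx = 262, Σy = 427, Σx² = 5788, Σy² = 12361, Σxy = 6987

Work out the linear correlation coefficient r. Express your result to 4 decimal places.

r = (nΣxy − ΣxΣy) / √[(nΣx² − (Σx)²)(nΣy² − (Σy)²)]
Numerator: 15×6987 − 262×427 = -7069
Denominator: √[(86820 − 68644)(185415 − 182329)] = √[18176 × 3086] = 7489.4016
r = -7069 / 7489.4016 ≈ -0.9439

-0.9439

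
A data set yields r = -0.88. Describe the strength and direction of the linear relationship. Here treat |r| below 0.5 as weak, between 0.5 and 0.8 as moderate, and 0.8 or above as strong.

r = -0.88 < 0 so the relationship is negative.
|r| = 0.88, which falls in the strong range.

strong negative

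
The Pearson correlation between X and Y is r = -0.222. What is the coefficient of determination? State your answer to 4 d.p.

r² = (-0.222)² = 0.0493

0.0493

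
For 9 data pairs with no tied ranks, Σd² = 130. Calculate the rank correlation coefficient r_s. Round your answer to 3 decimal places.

-0.083

ρ = 1 − 6Σd² / [n(n²−1)] = 1 − 6×130 / (9×80)
  = 1 − 780/720 = 1 − 1.0833 ≈ -0.083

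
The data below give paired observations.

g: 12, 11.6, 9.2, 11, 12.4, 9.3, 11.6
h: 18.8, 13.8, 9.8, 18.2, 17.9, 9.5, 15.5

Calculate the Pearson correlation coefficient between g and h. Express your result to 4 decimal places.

0.8724

n = 7, Σg = 77.1, Σh = 103.5, Σg² = 859.01, Σh² = 1622.07, Σgh = 1166.15
nΣgh − ΣgΣh = 8163.05 − 7979.85 = 183.2
nΣg² − (Σg)² = 6013.07 − 5944.41 = 68.66; nΣh² − (Σh)² = 11354.49 − 10712.25 = 642.24
r = 183.2 / √(68.66 × 642.24) = 183.2 / 209.9909 ≈ 0.8724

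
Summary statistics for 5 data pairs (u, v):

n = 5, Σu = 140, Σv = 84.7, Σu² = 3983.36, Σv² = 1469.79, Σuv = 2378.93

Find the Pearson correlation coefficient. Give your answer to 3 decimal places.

r = (nΣuv − ΣuΣv) / √[(nΣu² − (Σu)²)(nΣv² − (Σv)²)]
Numerator: 5×2378.93 − 140×84.7 = 36.65
Denominator: √[(19916.8 − 19600)(7348.95 − 7174.09)] = √[316.8 × 174.86] = 235.3628
r = 36.65 / 235.3628 ≈ 0.156

0.156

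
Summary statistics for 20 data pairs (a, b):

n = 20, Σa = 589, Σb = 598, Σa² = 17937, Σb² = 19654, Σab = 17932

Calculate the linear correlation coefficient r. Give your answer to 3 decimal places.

r = (nΣab − ΣaΣb) / √[(nΣa² − (Σa)²)(nΣb² − (Σb)²)]
Numerator: 20×17932 − 589×598 = 6418
Denominator: √[(358740 − 346921)(393080 − 357604)] = √[11819 × 35476] = 20476.5926
r = 6418 / 20476.5926 ≈ 0.313

0.313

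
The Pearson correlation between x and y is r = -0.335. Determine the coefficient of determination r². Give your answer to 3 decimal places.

0.112

r² = (-0.335)² = 0.112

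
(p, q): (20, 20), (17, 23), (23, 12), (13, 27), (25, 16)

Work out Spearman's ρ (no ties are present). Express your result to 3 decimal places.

-0.900

Rank p: 3, 2, 4, 1, 5
Rank q: 3, 4, 1, 5, 2
d = rank(p) − rank(q): 0, -2, 3, -4, 3; Σd² = 38
ρ = 1 − 6Σd² / [n(n²−1)] = 1 − 6×38 / (5×24) = 1 − 228/120 ≈ -0.900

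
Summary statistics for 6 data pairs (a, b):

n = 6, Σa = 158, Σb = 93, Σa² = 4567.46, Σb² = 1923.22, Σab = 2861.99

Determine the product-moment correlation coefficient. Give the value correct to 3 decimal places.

0.933

r = (nΣab − ΣaΣb) / √[(nΣa² − (Σa)²)(nΣb² − (Σb)²)]
Numerator: 6×2861.99 − 158×93 = 2477.94
Denominator: √[(27404.76 − 24964)(11539.32 − 8649)] = √[2440.76 × 2890.32] = 2656.0455
r = 2477.94 / 2656.0455 ≈ 0.933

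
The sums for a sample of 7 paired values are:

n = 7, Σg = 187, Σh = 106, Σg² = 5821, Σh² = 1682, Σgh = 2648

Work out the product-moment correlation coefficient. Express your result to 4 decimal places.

-0.7294

r = (nΣgh − ΣgΣh) / √[(nΣg² − (Σg)²)(nΣh² − (Σh)²)]
Numerator: 7×2648 − 187×106 = -1286
Denominator: √[(40747 − 34969)(11774 − 11236)] = √[5778 × 538] = 1763.1120
r = -1286 / 1763.1120 ≈ -0.7294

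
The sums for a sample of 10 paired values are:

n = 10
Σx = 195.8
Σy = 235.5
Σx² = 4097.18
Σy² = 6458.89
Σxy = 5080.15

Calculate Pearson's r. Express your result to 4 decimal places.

r = (nΣxy − ΣxΣy) / √[(nΣx² − (Σx)²)(nΣy² − (Σy)²)]
Numerator: 10×5080.15 − 195.8×235.5 = 4690.6
Denominator: √[(40971.8 − 38337.64)(64588.9 − 55460.25)] = √[2634.16 × 9128.65] = 4903.7052
r = 4690.6 / 4903.7052 ≈ 0.9565

0.9565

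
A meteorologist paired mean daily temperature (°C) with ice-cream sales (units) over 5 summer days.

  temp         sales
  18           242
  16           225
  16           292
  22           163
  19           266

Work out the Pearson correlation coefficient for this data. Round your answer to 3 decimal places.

-0.728

n = 5, Σx = 91, Σy = 1188, Σx² = 1681, Σy² = 291778, Σxy = 21268
nΣxy − ΣxΣy = 106340 − 108108 = -1768
nΣx² − (Σx)² = 8405 − 8281 = 124; nΣy² − (Σy)² = 1458890 − 1411344 = 47546
r = -1768 / √(124 × 47546) = -1768 / 2428.1071 ≈ -0.728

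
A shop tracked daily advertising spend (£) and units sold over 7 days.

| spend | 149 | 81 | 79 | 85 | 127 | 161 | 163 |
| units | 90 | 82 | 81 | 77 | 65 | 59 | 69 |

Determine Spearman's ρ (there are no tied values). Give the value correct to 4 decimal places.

-0.4643

Rank spend: 5, 2, 1, 3, 4, 6, 7
Rank units: 7, 6, 5, 4, 2, 1, 3
d = rank(spend) − rank(units): -2, -4, -4, -1, 2, 5, 4; Σd² = 82
ρ = 1 − 6Σd² / [n(n²−1)] = 1 − 6×82 / (7×48) = 1 − 492/336 ≈ -0.4643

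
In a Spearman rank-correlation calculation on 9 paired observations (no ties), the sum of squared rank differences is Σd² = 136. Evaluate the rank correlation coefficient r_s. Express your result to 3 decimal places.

-0.133

ρ = 1 − 6Σd² / [n(n²−1)] = 1 − 6×136 / (9×80)
  = 1 − 816/720 = 1 − 1.1333 ≈ -0.133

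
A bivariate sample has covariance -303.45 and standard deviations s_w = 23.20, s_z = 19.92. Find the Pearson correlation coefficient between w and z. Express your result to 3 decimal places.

r = Cov(w,z) / (s_w · s_z) = -303.45 / (23.20 × 19.92)
  = -303.45 / 462.1440 ≈ -0.657

-0.657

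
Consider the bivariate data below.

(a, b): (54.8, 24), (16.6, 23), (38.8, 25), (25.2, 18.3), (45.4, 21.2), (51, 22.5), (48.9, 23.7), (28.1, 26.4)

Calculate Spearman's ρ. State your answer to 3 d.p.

Rank a: 8, 1, 4, 2, 5, 7, 6, 3
Rank b: 6, 4, 7, 1, 2, 3, 5, 8
d = rank(a) − rank(b): 2, -3, -3, 1, 3, 4, 1, -5; Σd² = 74
ρ = 1 − 6Σd² / [n(n²−1)] = 1 − 6×74 / (8×63) = 1 − 444/504 ≈ 0.119

0.119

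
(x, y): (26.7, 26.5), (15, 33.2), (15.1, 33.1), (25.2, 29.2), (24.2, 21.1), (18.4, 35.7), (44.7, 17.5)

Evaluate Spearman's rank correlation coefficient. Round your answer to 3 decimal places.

-0.786

Rank x: 6, 1, 2, 5, 4, 3, 7
Rank y: 3, 6, 5, 4, 2, 7, 1
d = rank(x) − rank(y): 3, -5, -3, 1, 2, -4, 6; Σd² = 100
ρ = 1 − 6Σd² / [n(n²−1)] = 1 − 6×100 / (7×48) = 1 − 600/336 ≈ -0.786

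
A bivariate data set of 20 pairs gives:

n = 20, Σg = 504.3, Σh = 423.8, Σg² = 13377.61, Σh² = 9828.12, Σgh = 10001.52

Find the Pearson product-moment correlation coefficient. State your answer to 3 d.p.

r = (nΣgh − ΣgΣh) / √[(nΣg² − (Σg)²)(nΣh² − (Σh)²)]
Numerator: 20×10001.52 − 504.3×423.8 = -13691.94
Denominator: √[(267552.2 − 254318.49)(196562.4 − 179606.44)] = √[13233.71 × 16955.96] = 14979.6615
r = -13691.94 / 14979.6615 ≈ -0.914

-0.914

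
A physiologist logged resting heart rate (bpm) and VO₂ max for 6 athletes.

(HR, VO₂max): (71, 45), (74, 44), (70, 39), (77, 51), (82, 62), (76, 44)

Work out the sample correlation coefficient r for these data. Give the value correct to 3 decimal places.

0.911

n = 6, Σx = 450, Σy = 285, Σx² = 33846, Σy² = 13863, Σxy = 21536
nΣxy − ΣxΣy = 129216 − 128250 = 966
nΣx² − (Σx)² = 203076 − 202500 = 576; nΣy² − (Σy)² = 83178 − 81225 = 1953
r = 966 / √(576 × 1953) = 966 / 1060.6262 ≈ 0.911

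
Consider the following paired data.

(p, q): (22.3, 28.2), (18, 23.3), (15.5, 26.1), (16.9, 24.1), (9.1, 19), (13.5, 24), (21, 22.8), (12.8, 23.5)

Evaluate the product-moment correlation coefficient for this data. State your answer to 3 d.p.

n = 8, Σp = 129.1, Σq = 191, Σp² = 2217.05, Σq² = 4609.24, Σpq = 3136.6
nΣpq − ΣpΣq = 25092.8 − 24658.1 = 434.7
nΣp² − (Σp)² = 17736.4 − 16666.81 = 1069.59; nΣq² − (Σq)² = 36873.92 − 36481 = 392.92
r = 434.7 / √(1069.59 × 392.92) = 434.7 / 648.2772 ≈ 0.671

0.671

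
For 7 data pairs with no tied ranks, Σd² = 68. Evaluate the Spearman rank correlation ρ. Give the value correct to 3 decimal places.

ρ = 1 − 6Σd² / [n(n²−1)] = 1 − 6×68 / (7×48)
  = 1 − 408/336 = 1 − 1.2143 ≈ -0.214

-0.214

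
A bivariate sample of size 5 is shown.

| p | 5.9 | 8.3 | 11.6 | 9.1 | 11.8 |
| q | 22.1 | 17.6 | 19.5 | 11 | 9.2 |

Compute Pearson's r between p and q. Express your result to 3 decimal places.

-0.555

n = 5, Σp = 46.7, Σq = 79.4, Σp² = 460.31, Σq² = 1384.06, Σpq = 711.33
nΣpq − ΣpΣq = 3556.65 − 3707.98 = -151.33
nΣp² − (Σp)² = 2301.55 − 2180.89 = 120.66; nΣq² − (Σq)² = 6920.3 − 6304.36 = 615.94
r = -151.33 / √(120.66 × 615.94) = -151.33 / 272.6157 ≈ -0.555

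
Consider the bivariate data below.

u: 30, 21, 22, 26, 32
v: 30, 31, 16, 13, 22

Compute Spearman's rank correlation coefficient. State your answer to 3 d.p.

Rank u: 4, 1, 2, 3, 5
Rank v: 4, 5, 2, 1, 3
d = rank(u) − rank(v): 0, -4, 0, 2, 2; Σd² = 24
ρ = 1 − 6Σd² / [n(n²−1)] = 1 − 6×24 / (5×24) = 1 − 144/120 ≈ -0.200

-0.200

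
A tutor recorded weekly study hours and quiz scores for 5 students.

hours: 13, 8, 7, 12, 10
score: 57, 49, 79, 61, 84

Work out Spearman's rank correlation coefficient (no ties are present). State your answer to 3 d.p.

Rank hours: 5, 2, 1, 4, 3
Rank score: 2, 1, 4, 3, 5
d = rank(hours) − rank(score): 3, 1, -3, 1, -2; Σd² = 24
ρ = 1 − 6Σd² / [n(n²−1)] = 1 − 6×24 / (5×24) = 1 − 144/120 ≈ -0.200

-0.200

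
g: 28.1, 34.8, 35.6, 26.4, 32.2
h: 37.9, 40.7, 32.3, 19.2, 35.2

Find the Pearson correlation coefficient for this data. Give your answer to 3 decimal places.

n = 5, Σg = 157.1, Σh = 165.3, Σg² = 5001.81, Σh² = 5743.87, Σgh = 5271.55
nΣgh − ΣgΣh = 26357.75 − 25968.63 = 389.12
nΣg² − (Σg)² = 25009.05 − 24680.41 = 328.64; nΣh² − (Σh)² = 28719.35 − 27324.09 = 1395.26
r = 389.12 / √(328.64 × 1395.26) = 389.12 / 677.1545 ≈ 0.575

0.575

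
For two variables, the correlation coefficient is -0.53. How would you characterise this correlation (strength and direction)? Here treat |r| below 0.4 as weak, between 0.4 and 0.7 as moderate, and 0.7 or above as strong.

moderate negative

r = -0.53 < 0 so the relationship is negative.
|r| = 0.53, which falls in the moderate range.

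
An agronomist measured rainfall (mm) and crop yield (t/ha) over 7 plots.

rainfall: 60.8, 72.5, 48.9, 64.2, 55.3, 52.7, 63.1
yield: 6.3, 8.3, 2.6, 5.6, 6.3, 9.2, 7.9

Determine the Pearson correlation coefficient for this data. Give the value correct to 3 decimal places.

0.457

n = 7, Σx = 417.5, Σy = 46.2, Σx² = 25282.73, Σy² = 333.44, Σxy = 2803.17
nΣxy − ΣxΣy = 19622.19 − 19288.5 = 333.69
nΣx² − (Σx)² = 176979.11 − 174306.25 = 2672.86; nΣy² − (Σy)² = 2334.08 − 2134.44 = 199.64
r = 333.69 / √(2672.86 × 199.64) = 333.69 / 730.4860 ≈ 0.457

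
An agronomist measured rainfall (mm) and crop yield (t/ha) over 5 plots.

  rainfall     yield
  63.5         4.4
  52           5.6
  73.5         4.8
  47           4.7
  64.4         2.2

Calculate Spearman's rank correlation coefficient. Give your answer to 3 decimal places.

-0.200

Rank rainfall: 3, 2, 5, 1, 4
Rank yield: 2, 5, 4, 3, 1
d = rank(rainfall) − rank(yield): 1, -3, 1, -2, 3; Σd² = 24
ρ = 1 − 6Σd² / [n(n²−1)] = 1 − 6×24 / (5×24) = 1 − 144/120 ≈ -0.200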